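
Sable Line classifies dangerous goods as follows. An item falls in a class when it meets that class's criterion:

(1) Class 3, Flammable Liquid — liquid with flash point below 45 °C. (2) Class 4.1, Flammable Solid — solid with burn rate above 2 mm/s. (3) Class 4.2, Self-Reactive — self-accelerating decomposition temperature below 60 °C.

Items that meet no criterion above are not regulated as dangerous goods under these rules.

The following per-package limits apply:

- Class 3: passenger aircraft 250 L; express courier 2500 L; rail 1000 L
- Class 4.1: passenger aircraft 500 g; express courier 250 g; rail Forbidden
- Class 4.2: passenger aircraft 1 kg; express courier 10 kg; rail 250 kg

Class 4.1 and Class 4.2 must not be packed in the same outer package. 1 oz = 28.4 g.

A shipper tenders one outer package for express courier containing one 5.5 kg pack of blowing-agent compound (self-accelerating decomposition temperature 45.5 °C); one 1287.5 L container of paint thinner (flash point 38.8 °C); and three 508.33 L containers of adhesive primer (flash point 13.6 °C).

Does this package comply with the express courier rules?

No

The blowing-agent compound has self-accelerating decomposition temperature 45.5 °C, which is < 60 °C, so it is Class 4.2 (Self-Reactive).
The paint thinner has flash point 38.8 °C, which is < 45 °C, so it is Class 3 (Flammable Liquid).
Adhesive primer: flash point 13.6 °C < 45 °C → Class 3 (Flammable Liquid).
Class 3 net quantity: 1287.5 L + (three 508.33 L containers = 1524.99 L) = 2812.49 L.
2812.49 L exceeds the express courier limit of 2500 L for Class 3.
Class 4.2 quantity: 5.5 kg.
5.5 kg is within the express courier limit of 10 kg for Class 4.2.
The segregation rule (Class 4.1 with Class 4.2) does not apply to Class 3 with Class 4.2.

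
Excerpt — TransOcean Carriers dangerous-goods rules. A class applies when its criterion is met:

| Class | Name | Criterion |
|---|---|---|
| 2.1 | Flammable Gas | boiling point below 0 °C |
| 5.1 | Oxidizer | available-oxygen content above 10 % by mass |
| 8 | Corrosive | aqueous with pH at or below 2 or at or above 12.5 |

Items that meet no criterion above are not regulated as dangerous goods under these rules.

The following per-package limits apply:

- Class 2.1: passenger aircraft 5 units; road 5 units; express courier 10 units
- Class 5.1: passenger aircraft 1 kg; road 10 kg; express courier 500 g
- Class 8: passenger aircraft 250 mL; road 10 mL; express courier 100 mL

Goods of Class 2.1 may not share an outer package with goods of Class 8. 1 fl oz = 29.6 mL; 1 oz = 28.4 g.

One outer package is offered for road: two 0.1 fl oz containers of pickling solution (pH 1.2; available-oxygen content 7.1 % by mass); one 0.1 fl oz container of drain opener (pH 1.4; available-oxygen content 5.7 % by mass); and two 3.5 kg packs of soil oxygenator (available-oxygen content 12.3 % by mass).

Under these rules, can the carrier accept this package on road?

The pickling solution has pH 1.2, which is ≤ 2, so it is Class 8 (Corrosive).
With pH 1.4 (≤ 2), the drain opener falls in Class 8.
Soil oxygenator: available-oxygen content 12.3 % by mass > 10 % by mass → Class 5.1 (Oxidizer).
Class 5.1 quantity: two 3.5 kg packs = 7 kg.
That is within the Class 5.1 road limit of 10 kg.
Class 8 net quantity: (two 0.1 fl oz containers = 5.92 mL) + (one 0.1 fl oz container = 2.96 mL) = 8.88 mL.
8.88 mL is within the road limit of 10 mL for Class 8.
The segregation rule (Class 2.1 with Class 8) does not apply to Class 5.1 with Class 8.
Every hazard class is within its road limit and no segregation rule is violated.

Yes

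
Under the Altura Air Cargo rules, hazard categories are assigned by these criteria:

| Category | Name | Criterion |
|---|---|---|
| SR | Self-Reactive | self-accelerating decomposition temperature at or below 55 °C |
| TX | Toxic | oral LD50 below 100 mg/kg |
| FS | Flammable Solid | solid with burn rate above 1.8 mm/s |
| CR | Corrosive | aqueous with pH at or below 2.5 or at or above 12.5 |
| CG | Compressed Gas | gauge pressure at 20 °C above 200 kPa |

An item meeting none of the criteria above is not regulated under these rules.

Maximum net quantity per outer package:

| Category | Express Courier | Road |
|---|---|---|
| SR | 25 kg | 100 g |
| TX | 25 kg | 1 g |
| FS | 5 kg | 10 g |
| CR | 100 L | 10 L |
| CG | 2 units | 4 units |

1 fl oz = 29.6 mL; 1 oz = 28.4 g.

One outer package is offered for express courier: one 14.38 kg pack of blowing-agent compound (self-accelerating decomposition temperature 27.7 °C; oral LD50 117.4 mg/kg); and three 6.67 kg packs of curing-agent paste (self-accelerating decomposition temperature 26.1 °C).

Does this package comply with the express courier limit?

No

Blowing-agent compound: self-accelerating decomposition temperature 27.7 °C ≤ 55 °C → Category SR (Self-Reactive).
Self-accelerating decomposition temperature 26.1 °C meets the Category SR criterion (Self-Reactive), so the curing-agent paste is Category SR.
Total Category SR: 14.38 kg + (three 6.67 kg packs = 20.01 kg) = 34.39 kg.
34.39 kg exceeds the express courier limit of 25 kg for Category SR.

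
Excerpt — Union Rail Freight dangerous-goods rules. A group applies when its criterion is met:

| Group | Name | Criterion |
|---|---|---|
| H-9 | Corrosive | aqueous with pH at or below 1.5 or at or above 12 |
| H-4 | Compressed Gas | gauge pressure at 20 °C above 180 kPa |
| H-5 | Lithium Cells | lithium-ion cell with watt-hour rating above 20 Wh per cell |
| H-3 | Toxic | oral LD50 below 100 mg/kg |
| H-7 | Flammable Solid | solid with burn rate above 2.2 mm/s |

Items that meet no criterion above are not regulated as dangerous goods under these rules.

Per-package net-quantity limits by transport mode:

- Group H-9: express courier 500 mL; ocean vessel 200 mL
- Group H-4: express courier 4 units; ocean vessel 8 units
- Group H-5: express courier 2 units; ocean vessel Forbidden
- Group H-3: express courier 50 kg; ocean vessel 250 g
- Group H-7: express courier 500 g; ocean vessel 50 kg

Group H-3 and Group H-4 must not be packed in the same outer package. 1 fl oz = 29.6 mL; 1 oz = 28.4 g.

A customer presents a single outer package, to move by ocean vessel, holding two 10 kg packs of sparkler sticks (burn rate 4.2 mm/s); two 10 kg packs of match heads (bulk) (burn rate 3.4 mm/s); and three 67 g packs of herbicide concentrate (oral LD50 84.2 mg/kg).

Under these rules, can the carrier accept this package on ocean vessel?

The sparkler sticks have burn rate 4.2 mm/s, which is > 2.2 mm/s, so they are Group H-7 (Flammable Solid).
Burn rate 3.4 mm/s meets the Group H-7 criterion (Flammable Solid), so the match heads (bulk) are Group H-7.
Oral LD50 84.2 mg/kg meets the Group H-3 criterion (Toxic), so the herbicide concentrate is Group H-3.
Group H-3 quantity: three 67 g packs = 201 g.
201 g ≤ 250 g (ocean vessel limit, Group H-3) — within limit.
Total Group H-7: (two 10 kg packs = 20 kg) + (two 10 kg packs = 20 kg) = 40 kg.
40 kg is within the ocean vessel limit of 50 kg for Group H-7.
The segregation rule (Group H-3 with Group H-4) does not apply to Group H-3 with Group H-7.
Every hazard group is within its ocean vessel limit and no segregation rule is violated.

Yes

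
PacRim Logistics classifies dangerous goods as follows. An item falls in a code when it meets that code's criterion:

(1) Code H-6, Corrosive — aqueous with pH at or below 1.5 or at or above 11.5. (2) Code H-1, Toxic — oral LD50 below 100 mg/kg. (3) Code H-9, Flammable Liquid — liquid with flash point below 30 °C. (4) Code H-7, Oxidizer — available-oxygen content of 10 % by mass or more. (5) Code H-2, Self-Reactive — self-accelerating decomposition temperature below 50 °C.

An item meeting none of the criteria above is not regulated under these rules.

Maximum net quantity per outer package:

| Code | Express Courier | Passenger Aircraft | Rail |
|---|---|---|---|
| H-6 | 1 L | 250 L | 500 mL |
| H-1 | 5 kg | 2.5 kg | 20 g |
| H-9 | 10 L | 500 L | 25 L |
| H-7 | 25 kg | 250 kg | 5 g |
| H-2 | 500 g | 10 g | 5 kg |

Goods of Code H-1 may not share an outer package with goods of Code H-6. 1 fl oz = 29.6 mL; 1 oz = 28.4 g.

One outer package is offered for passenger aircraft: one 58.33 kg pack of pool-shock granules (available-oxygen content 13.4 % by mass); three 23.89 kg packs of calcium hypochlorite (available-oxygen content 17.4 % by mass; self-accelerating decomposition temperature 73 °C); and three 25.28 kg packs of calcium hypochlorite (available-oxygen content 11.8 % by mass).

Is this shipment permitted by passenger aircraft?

Yes

The pool-shock granules have available-oxygen content 13.4 % by mass, which is ≥ 10 % by mass, so they are Code H-7 (Oxidizer).
The calcium hypochlorite has available-oxygen content 17.4 % by mass, which is ≥ 10 % by mass, so it is Code H-7 (Oxidizer).
With available-oxygen content 11.8 % by mass (≥ 10 % by mass), the calcium hypochlorite falls in Code H-7.
Total Code H-7: 58.33 kg + (three 23.89 kg packs = 71.67 kg) + (three 25.28 kg packs = 75.84 kg) = 205.84 kg.
That is within the Code H-7 passenger aircraft limit of 250 kg.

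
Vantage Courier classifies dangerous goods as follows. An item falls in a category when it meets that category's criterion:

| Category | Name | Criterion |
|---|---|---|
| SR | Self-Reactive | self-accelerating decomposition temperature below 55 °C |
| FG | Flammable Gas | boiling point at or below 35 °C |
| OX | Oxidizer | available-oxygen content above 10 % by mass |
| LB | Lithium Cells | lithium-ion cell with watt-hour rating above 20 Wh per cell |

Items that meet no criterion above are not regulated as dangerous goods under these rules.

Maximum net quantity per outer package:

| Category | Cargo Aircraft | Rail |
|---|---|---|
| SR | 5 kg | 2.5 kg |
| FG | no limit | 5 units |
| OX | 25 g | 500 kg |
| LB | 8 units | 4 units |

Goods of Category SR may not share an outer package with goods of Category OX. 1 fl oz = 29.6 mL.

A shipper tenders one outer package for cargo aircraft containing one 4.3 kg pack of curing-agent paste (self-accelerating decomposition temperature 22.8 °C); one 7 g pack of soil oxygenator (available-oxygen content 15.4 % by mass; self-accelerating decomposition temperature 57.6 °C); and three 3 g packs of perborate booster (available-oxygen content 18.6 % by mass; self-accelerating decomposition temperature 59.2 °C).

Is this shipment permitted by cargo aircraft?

No

Self-accelerating decomposition temperature 22.8 °C meets the Category SR criterion (Self-Reactive), so the curing-agent paste is Category SR.
The soil oxygenator has available-oxygen content 15.4 % by mass, which is > 10 % by mass, so it is Category OX (Oxidizer).
Perborate booster: available-oxygen content 18.6 % by mass > 10 % by mass → Category OX (Oxidizer).
Category SR quantity: 4.3 kg.
That is within the Category SR cargo aircraft limit of 5 kg.
Total Category OX: 7 g + (three 3 g packs = 9 g) = 16 g.
That is within the Category OX cargo aircraft limit of 25 g.
Category SR and Category OX may not share an outer package.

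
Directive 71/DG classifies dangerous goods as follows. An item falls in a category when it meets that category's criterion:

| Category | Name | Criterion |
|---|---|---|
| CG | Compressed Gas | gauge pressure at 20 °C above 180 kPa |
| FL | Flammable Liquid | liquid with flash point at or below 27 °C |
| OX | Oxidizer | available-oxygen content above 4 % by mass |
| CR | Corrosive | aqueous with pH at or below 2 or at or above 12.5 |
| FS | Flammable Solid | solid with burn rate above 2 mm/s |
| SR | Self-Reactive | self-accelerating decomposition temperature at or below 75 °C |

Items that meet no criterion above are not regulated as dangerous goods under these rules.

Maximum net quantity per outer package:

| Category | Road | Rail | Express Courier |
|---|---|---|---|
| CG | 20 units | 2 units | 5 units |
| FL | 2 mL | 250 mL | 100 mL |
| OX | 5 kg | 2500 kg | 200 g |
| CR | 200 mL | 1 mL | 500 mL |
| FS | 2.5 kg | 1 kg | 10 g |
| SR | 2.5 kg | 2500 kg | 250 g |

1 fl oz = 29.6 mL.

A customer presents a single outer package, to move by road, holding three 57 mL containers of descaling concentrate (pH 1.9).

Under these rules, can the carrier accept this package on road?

With pH 1.9 (≤ 2), the descaling concentrate falls in Category CR.
Category CR quantity: three 57 mL containers = 171 mL.
171 mL ≤ 200 mL (road limit, Category CR) — within limit.

Yes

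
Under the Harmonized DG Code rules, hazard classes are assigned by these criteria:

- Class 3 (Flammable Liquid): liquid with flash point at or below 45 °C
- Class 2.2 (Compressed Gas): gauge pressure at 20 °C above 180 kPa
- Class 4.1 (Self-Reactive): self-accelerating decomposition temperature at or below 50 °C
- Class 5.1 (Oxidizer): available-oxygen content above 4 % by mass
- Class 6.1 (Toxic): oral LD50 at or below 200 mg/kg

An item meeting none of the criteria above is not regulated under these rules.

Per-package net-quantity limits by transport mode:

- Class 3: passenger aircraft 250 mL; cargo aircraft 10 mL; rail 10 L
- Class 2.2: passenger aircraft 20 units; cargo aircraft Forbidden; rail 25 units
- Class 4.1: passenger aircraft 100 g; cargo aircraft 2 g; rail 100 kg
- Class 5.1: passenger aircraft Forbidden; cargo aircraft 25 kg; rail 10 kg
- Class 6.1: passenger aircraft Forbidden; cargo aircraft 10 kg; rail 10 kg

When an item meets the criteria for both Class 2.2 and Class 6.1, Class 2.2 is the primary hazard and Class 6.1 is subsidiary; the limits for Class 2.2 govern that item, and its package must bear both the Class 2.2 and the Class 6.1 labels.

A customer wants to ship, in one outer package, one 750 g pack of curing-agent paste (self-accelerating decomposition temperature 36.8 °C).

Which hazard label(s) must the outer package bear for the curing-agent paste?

Class 4.1

Self-accelerating decomposition temperature 36.8 °C meets the Class 4.1 criterion (Self-Reactive), so the curing-agent paste is Class 4.1.
Only the Class 4.1 label is required.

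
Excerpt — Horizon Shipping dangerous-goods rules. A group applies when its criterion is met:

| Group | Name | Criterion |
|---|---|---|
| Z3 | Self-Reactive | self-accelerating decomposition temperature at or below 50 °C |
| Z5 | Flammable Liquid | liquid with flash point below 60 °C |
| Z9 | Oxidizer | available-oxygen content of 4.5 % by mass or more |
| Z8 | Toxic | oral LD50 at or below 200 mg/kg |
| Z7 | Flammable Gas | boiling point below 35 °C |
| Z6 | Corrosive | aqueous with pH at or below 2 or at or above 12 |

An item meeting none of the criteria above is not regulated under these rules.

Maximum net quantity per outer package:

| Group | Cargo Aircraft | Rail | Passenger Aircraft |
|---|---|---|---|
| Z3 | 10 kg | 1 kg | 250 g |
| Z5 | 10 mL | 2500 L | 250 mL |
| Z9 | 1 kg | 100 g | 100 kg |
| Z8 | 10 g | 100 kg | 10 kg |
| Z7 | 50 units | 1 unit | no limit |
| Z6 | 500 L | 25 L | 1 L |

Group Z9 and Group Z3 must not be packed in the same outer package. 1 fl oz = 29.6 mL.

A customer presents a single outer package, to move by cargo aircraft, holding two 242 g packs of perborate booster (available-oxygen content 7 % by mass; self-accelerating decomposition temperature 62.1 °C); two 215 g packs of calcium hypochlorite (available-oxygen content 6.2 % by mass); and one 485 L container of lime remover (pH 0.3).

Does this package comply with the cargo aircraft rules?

Yes

With available-oxygen content 7 % by mass (≥ 4.5 % by mass), the perborate booster falls in Group Z9.
Calcium hypochlorite: available-oxygen content 6.2 % by mass ≥ 4.5 % by mass → Group Z9 (Oxidizer).
The lime remover has pH 0.3, which is ≤ 2, so it is Group Z6 (Corrosive).
Total Group Z9: (two 242 g packs = 484 g) + (two 215 g packs = 430 g) = 914 g.
That is within the Group Z9 cargo aircraft limit of 1 kg.
Group Z6 quantity: 485 L.
That is within the Group Z6 cargo aircraft limit of 500 L.
The segregation rule (Group Z9 with Group Z3) does not apply to Group Z9 with Group Z6.
Every hazard group is within its cargo aircraft limit and no segregation rule is violated.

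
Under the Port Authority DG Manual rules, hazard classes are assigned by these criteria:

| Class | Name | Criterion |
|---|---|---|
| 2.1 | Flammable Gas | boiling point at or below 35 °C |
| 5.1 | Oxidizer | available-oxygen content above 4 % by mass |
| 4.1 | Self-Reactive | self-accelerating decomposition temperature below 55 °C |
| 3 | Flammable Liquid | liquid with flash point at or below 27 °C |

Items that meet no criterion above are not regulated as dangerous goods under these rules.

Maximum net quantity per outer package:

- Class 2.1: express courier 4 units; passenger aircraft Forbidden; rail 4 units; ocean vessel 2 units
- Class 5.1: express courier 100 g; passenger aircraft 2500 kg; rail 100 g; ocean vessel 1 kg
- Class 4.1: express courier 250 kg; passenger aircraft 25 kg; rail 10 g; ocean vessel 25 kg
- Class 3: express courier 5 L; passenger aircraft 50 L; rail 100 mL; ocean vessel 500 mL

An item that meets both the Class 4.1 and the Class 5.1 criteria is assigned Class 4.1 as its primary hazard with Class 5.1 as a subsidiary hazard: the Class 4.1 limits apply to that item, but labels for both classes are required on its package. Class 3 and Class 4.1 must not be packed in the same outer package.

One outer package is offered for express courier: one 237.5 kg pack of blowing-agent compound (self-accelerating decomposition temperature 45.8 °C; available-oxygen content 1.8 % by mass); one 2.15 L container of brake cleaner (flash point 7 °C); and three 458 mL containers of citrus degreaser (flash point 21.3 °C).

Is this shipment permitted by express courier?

No

With self-accelerating decomposition temperature 45.8 °C (< 55 °C), the blowing-agent compound falls in Class 4.1.
Brake cleaner: flash point 7 °C ≤ 27 °C → Class 3 (Flammable Liquid).
Flash point 21.3 °C meets the Class 3 criterion (Flammable Liquid), so the citrus degreaser is Class 3.
Class 3 net quantity: 2.15 L + (three 458 mL containers = 1.374 L) = 3.524 L.
3.524 L ≤ 5 L (express courier limit, Class 3) — within limit.
Class 4.1 quantity: 237.5 kg.
237.5 kg is within the express courier limit of 250 kg for Class 4.1.
Class 3 and Class 4.1 may not share an outer package.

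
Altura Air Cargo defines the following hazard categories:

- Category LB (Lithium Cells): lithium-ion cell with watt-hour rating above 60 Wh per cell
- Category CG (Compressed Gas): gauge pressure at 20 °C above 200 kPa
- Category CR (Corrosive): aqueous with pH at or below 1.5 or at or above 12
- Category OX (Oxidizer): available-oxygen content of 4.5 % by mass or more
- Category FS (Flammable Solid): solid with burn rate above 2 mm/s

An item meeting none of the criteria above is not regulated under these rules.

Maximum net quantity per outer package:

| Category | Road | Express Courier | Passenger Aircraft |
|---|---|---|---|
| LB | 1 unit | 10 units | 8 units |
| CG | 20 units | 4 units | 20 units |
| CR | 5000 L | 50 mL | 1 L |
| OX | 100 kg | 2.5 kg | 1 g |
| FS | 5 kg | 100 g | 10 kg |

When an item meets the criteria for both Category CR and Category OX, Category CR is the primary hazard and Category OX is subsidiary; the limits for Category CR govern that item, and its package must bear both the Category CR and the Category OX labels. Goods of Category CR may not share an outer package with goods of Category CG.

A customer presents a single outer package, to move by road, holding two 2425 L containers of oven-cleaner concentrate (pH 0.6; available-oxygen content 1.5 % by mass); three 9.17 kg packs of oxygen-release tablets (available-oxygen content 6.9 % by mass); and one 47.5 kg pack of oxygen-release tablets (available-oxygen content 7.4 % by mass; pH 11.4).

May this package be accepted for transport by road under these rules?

Yes

With pH 0.6 (≤ 1.5), the oven-cleaner concentrate falls in Category CR.
Available-oxygen content 6.9 % by mass meets the Category OX criterion (Oxidizer), so the oxygen-release tablets are Category OX.
Oxygen-release tablets: available-oxygen content 7.4 % by mass ≥ 4.5 % by mass → Category OX (Oxidizer).
Total Category OX: (three 9.17 kg packs = 27.51 kg) + 47.5 kg = 75.01 kg.
75.01 kg is within the road limit of 100 kg for Category OX.
Category CR quantity: two 2425 L containers = 4850 L.
4850 L is within the road limit of 5000 L for Category CR.
The segregation rule (Category CR with Category CG) does not apply to Category OX with Category CR.
Every hazard category is within its road limit and no segregation rule is violated.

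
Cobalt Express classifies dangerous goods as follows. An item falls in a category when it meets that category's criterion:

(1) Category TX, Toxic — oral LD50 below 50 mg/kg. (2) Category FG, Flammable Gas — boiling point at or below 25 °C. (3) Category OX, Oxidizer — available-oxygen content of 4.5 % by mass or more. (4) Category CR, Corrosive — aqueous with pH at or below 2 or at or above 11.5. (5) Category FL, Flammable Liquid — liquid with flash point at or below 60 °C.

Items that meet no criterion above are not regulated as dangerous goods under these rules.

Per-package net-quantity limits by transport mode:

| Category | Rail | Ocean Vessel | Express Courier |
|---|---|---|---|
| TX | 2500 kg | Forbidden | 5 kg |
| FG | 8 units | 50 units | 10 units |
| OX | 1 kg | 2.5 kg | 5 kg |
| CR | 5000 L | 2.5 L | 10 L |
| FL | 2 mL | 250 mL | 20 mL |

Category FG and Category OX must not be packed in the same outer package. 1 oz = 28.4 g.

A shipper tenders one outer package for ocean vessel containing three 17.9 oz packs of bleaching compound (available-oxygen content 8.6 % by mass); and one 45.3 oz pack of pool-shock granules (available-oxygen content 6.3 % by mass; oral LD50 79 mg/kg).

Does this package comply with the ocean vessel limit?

With available-oxygen content 8.6 % by mass (≥ 4.5 % by mass), the bleaching compound falls in Category OX.
With available-oxygen content 6.3 % by mass (≥ 4.5 % by mass), the pool-shock granules fall in Category OX.
Category OX net quantity: (three 17.9 oz packs = 1525.08 g) + (one 45.3 oz pack = 1286.52 g) = 2811.6 g.
2811.6 g > 2.5 kg (ocean vessel limit, Category OX) — over the limit.

No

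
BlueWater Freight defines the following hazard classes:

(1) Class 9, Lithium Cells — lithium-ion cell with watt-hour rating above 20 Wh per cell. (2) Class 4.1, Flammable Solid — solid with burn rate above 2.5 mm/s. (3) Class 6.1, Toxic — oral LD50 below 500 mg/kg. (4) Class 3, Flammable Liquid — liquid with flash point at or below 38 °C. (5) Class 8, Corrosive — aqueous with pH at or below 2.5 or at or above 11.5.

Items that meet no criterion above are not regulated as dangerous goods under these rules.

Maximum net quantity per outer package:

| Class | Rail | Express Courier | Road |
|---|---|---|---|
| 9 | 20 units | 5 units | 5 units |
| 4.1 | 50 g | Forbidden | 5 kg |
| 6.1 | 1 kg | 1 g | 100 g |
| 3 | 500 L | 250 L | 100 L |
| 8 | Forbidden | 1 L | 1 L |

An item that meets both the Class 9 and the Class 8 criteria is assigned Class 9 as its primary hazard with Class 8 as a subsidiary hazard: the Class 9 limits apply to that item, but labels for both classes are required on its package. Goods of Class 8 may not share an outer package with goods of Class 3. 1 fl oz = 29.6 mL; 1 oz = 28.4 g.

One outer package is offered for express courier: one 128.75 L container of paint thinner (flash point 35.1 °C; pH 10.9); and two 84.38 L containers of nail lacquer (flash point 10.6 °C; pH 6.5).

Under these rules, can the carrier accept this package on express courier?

No

The paint thinner has flash point 35.1 °C, which is ≤ 38 °C, so it is Class 3 (Flammable Liquid).
With flash point 10.6 °C (≤ 38 °C), the nail lacquer falls in Class 3.
Class 3 net quantity: 128.75 L + (two 84.38 L containers = 168.76 L) = 297.51 L.
That exceeds the Class 3 express courier limit of 250 L.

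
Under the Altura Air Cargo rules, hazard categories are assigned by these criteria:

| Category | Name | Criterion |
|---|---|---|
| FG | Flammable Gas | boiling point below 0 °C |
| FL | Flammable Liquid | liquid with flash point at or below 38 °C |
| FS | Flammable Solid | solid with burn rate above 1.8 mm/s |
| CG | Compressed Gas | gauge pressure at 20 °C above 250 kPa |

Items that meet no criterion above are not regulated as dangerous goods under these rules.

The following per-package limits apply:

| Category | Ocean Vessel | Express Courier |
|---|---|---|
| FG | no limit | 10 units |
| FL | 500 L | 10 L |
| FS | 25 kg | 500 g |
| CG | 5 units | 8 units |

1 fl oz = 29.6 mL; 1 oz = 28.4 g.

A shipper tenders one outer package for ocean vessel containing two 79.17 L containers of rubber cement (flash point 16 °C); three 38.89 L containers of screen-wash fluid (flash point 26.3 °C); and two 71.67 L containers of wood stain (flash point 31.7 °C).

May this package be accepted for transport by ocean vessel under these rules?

Yes

Rubber cement: flash point 16 °C ≤ 38 °C → Category FL (Flammable Liquid).
Screen-wash fluid: flash point 26.3 °C ≤ 38 °C → Category FL (Flammable Liquid).
Flash point 31.7 °C meets the Category FL criterion (Flammable Liquid), so the wood stain is Category FL.
Category FL net quantity: (two 79.17 L containers = 158.34 L) + (three 38.89 L containers = 116.67 L) + (two 71.67 L containers = 143.34 L) = 418.35 L.
418.35 L ≤ 500 L (ocean vessel limit, Category FL) — within limit.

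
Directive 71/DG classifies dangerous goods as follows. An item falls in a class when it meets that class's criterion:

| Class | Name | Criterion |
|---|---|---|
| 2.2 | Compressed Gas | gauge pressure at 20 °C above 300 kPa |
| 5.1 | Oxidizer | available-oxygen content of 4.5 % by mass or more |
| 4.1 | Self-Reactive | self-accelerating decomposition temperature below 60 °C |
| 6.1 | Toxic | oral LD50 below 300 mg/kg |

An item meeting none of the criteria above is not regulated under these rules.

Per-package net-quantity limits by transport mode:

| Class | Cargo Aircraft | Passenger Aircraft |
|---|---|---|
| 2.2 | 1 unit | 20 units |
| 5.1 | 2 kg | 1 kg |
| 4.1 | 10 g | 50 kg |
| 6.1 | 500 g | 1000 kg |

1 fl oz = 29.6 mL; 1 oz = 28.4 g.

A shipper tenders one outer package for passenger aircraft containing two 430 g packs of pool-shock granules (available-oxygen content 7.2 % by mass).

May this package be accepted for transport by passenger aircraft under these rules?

Pool-shock granules: available-oxygen content 7.2 % by mass ≥ 4.5 % by mass → Class 5.1 (Oxidizer).
Class 5.1 quantity: two 430 g packs = 860 g.
860 g ≤ 1 kg (passenger aircraft limit, Class 5.1) — within limit.

Yes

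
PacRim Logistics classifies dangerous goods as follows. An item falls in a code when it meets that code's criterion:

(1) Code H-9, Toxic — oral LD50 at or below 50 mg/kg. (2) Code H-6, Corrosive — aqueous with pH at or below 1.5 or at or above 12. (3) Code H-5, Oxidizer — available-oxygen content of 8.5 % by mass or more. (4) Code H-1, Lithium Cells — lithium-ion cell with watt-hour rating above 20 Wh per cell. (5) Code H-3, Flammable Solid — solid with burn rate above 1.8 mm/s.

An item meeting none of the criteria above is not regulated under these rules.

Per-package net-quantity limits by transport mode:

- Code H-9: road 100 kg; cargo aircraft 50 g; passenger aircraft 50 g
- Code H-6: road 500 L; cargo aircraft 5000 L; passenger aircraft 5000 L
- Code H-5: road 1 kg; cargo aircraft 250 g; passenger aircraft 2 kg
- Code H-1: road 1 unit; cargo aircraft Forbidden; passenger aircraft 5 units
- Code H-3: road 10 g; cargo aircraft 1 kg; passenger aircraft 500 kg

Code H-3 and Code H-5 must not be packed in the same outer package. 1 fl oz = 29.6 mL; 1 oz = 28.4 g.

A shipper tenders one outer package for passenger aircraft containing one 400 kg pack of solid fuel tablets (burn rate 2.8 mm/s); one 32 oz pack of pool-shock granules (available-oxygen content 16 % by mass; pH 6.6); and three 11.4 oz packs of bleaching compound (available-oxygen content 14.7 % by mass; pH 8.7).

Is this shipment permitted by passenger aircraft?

No

Solid fuel tablets: burn rate 2.8 mm/s > 1.8 mm/s → Code H-3 (Flammable Solid).
Pool-shock granules: available-oxygen content 16 % by mass ≥ 8.5 % by mass → Code H-5 (Oxidizer).
Available-oxygen content 14.7 % by mass meets the Code H-5 criterion (Oxidizer), so the bleaching compound is Code H-5.
Code H-3 quantity: 400 kg.
400 kg is within the passenger aircraft limit of 500 kg for Code H-3.
Total Code H-5: (one 32 oz pack = 908.8 g) + (three 11.4 oz packs = 971.28 g) = 1880.08 g.
That is within the Code H-5 passenger aircraft limit of 2 kg.
Code H-3 and Code H-5 may not share an outer package.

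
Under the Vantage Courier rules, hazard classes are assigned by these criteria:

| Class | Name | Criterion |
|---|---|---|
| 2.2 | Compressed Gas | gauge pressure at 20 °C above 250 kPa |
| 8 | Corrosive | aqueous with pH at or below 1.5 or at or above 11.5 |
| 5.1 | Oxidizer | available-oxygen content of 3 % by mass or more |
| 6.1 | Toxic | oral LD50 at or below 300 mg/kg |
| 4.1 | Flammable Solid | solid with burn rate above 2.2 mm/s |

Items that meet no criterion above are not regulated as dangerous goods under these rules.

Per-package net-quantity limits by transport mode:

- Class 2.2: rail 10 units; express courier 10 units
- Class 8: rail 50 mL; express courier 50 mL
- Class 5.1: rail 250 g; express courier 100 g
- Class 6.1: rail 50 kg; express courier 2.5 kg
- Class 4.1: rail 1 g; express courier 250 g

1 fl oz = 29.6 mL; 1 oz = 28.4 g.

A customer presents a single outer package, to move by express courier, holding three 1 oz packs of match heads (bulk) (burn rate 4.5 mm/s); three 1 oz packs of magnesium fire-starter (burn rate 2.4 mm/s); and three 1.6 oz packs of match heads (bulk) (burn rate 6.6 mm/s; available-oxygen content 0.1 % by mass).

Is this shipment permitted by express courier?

Burn rate 4.5 mm/s meets the Class 4.1 criterion (Flammable Solid), so the match heads (bulk) are Class 4.1.
Magnesium fire-starter: burn rate 2.4 mm/s > 2.2 mm/s → Class 4.1 (Flammable Solid).
The match heads (bulk) have burn rate 6.6 mm/s, which is > 2.2 mm/s, so they are Class 4.1 (Flammable Solid).
Total Class 4.1: (three 1 oz packs = 85.2 g) + (three 1 oz packs = 85.2 g) + (three 1.6 oz packs = 136.32 g) = 306.72 g.
306.72 g exceeds the express courier limit of 250 g for Class 4.1.

No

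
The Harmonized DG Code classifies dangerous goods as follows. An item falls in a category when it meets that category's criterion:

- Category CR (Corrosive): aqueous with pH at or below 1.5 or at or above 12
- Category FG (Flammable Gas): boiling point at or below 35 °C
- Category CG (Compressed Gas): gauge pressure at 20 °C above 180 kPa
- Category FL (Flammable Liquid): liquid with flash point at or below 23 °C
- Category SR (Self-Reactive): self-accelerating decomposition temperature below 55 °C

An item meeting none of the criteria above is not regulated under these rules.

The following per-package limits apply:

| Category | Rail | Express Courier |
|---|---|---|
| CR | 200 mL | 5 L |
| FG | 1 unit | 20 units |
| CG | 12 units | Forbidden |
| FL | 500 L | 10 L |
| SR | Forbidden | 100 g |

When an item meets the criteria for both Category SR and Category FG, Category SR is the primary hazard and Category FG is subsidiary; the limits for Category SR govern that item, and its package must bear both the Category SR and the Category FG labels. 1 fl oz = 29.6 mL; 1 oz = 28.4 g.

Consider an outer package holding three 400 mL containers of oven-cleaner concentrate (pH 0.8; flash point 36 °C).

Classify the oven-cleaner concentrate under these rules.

pH 0.8 meets the Category CR criterion (Corrosive), so the oven-cleaner concentrate is Category CR.

Category CR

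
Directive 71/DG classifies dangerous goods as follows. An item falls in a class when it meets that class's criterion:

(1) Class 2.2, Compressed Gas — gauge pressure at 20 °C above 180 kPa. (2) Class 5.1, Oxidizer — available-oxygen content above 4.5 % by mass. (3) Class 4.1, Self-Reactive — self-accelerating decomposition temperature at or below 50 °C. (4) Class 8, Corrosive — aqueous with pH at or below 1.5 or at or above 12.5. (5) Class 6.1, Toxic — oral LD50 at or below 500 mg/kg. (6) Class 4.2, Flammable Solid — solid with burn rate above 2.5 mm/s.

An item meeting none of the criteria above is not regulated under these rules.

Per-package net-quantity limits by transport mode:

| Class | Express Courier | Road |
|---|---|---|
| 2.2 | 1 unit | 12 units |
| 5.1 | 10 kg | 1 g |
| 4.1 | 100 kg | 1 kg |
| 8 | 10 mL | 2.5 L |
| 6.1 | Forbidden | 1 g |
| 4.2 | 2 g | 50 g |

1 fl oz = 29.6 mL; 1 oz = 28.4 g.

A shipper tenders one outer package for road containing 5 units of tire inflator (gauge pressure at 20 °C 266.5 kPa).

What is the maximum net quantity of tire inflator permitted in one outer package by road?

With gauge pressure at 20 °C 266.5 kPa (> 180 kPa), the tire inflator falls in Class 2.2.
The road limit for Class 2.2 is 12 units.

12 units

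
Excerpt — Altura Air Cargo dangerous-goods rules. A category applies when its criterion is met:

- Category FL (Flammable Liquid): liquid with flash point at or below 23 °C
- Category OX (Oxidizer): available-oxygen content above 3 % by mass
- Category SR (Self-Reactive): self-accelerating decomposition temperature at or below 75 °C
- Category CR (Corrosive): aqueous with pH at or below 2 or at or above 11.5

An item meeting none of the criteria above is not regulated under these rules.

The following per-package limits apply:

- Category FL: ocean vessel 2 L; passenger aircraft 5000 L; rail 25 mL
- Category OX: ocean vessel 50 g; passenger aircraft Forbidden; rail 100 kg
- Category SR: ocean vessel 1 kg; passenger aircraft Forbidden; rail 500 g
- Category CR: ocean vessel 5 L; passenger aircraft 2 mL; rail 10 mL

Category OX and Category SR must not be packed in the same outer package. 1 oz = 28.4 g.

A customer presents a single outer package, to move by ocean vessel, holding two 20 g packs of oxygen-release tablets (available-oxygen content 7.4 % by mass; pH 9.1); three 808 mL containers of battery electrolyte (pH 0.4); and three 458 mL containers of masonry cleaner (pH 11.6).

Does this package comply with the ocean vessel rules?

With available-oxygen content 7.4 % by mass (> 3 % by mass), the oxygen-release tablets fall in Category OX.
Battery electrolyte: pH 0.4 ≤ 2 → Category CR (Corrosive).
The masonry cleaner has pH 11.6, which is ≥ 11.5, so it is Category CR (Corrosive).
Category OX quantity: two 20 g packs = 40 g.
That is within the Category OX ocean vessel limit of 50 g.
Total Category CR: (three 808 mL containers = 2.424 L) + (three 458 mL containers = 1.374 L) = 3.798 L.
3.798 L is within the ocean vessel limit of 5 L for Category CR.
The segregation rule (Category OX with Category SR) does not apply to Category OX with Category CR.
Every hazard category is within its ocean vessel limit and no segregation rule is violated.

Yes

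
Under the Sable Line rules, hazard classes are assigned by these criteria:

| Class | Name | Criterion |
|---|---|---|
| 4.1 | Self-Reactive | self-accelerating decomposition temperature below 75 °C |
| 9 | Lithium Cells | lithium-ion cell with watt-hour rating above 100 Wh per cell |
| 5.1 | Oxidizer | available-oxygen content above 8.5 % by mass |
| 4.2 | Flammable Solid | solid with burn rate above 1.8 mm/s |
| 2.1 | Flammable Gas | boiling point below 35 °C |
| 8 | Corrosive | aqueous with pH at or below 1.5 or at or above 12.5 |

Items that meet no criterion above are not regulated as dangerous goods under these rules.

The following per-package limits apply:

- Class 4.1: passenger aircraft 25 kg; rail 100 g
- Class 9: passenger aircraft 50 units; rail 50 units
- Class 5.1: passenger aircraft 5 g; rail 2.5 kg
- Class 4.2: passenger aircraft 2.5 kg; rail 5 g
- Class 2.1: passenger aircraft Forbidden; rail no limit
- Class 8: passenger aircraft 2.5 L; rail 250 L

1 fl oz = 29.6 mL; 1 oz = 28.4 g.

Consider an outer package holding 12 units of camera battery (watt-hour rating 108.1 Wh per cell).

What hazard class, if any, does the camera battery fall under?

Class 9

Camera battery: watt-hour rating 108.1 Wh per cell > 100 Wh per cell → Class 9 (Lithium Cells).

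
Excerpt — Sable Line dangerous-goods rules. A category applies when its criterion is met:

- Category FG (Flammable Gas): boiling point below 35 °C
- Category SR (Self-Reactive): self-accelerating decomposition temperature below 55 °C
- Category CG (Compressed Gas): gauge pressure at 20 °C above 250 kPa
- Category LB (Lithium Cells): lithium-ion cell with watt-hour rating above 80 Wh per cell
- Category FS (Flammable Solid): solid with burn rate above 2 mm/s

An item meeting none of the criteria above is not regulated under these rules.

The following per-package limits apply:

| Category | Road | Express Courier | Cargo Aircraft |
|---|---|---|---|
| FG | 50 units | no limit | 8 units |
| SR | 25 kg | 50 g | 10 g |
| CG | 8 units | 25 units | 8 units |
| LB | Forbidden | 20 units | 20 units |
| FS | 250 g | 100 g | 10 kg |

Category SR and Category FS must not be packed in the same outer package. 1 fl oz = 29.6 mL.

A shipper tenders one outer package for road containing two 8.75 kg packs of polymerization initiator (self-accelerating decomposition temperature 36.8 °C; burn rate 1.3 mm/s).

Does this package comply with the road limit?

The polymerization initiator has self-accelerating decomposition temperature 36.8 °C, which is < 55 °C, so it is Category SR (Self-Reactive).
Category SR quantity: two 8.75 kg packs = 17.5 kg.
That is within the Category SR road limit of 25 kg.

Yes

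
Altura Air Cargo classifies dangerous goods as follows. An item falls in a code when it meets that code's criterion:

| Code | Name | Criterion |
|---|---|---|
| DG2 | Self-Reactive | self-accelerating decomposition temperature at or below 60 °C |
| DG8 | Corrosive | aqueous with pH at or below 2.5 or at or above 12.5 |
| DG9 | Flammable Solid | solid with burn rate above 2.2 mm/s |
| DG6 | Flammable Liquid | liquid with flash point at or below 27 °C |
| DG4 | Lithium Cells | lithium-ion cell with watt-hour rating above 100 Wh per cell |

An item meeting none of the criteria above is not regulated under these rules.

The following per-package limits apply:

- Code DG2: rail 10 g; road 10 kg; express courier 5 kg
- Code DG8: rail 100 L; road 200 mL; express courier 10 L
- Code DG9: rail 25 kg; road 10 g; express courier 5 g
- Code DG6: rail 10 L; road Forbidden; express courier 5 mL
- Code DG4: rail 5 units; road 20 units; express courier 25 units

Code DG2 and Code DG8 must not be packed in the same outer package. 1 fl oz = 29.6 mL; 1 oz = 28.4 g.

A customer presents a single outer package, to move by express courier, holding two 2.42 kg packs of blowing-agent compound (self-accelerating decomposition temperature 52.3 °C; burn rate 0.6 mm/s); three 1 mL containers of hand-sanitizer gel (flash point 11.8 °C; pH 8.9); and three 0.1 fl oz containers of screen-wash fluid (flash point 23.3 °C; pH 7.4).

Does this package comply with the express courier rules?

With self-accelerating decomposition temperature 52.3 °C (≤ 60 °C), the blowing-agent compound falls in Code DG2.
The hand-sanitizer gel has flash point 11.8 °C, which is ≤ 27 °C, so it is Code DG6 (Flammable Liquid).
Screen-wash fluid: flash point 23.3 °C ≤ 27 °C → Code DG6 (Flammable Liquid).
Total Code DG6: (three 1 mL containers = 3 mL) + (three 0.1 fl oz containers = 8.88 mL) = 11.88 mL.
That exceeds the Code DG6 express courier limit of 5 mL.
Code DG2 quantity: two 2.42 kg packs = 4.84 kg.
4.84 kg is within the express courier limit of 5 kg for Code DG2.
The segregation rule (Code DG2 with Code DG8) does not apply to Code DG6 with Code DG2.

No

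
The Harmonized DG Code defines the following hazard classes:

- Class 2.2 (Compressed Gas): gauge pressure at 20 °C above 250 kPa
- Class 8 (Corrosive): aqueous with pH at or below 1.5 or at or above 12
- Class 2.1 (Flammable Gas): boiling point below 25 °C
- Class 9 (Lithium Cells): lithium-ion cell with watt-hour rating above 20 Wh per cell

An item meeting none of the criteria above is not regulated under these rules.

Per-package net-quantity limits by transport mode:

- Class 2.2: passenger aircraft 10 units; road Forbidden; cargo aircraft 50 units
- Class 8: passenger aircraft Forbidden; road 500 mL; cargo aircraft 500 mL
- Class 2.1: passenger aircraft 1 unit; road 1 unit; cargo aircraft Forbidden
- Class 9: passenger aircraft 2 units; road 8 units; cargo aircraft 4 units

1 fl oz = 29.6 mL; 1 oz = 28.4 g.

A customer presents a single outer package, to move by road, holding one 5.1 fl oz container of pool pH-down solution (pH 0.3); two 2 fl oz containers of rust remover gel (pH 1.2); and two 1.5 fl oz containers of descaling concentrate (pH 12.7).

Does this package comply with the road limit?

Yes

Pool pH-down solution: pH 0.3 ≤ 1.5 → Class 8 (Corrosive).
With pH 1.2 (≤ 1.5), the rust remover gel falls in Class 8.
Descaling concentrate: pH 12.7 ≥ 12 → Class 8 (Corrosive).
Class 8 net quantity: (one 5.1 fl oz container = 150.96 mL) + (two 2 fl oz containers = 118.4 mL) + (two 1.5 fl oz containers = 88.8 mL) = 358.16 mL.
358.16 mL ≤ 500 mL (road limit, Class 8) — within limit.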